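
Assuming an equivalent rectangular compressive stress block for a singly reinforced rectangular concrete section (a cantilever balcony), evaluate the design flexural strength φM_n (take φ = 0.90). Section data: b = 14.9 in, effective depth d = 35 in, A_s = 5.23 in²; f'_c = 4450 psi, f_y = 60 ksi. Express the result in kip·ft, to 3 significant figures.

φM_n ≈ 758 kip·ft

T = A_s f_y = 5.23 × 60 = 313.8 kips.
a = T/(0.85 f'_c b) = 313.8/(0.85 × 4.45 × 14.9) = 5.568 in.
M_n = T(d − a/2) = 313.8 × (35 − 2.784) = 10109.4 kip·in = 10109.4/12 = 842.45 kip·ft.
φM_n = 0.90 × 842.45 = 758.21 kip·ft.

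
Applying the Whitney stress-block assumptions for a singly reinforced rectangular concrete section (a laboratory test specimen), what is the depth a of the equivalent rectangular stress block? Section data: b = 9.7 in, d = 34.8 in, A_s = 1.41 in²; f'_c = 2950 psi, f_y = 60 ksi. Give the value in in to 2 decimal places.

T = A_s f_y = 1.41 × 60 = 84.6 kips.
a = T/(0.85 f'_c b) = 84.6/(0.85 × 2.95 × 9.7) = 3.48 in.

a ≈ 3.48 in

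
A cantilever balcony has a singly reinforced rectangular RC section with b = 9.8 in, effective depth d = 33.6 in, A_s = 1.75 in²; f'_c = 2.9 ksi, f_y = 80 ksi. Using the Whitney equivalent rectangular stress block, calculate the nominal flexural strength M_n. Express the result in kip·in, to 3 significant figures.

M_n ≈ 4300 kip·in

T = A_s f_y = 1.75 × 80 = 140 kips.
a = T/(0.85 f'_c b) = 140/(0.85 × 2.9 × 9.8) = 5.795 in.
M_n = T(d − a/2) = 140 × (33.6 − 2.8975) = 4298.4 kip·in.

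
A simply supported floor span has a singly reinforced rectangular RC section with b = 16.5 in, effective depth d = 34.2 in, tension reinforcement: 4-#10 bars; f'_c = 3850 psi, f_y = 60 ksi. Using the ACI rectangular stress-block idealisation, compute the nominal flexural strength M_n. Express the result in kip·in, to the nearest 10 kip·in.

M_n ≈ 9560 kip·in

A_s = 4 × 1.27 = 5.08 in².
T = A_s f_y = 5.08 × 60 = 304.8 kips.
a = T/(0.85 f'_c b) = 304.8/(0.85 × 3.85 × 16.5) = 5.645 in.
M_n = T(d − a/2) = 304.8 × (34.2 − 2.8225) = 9563.9 kip·in.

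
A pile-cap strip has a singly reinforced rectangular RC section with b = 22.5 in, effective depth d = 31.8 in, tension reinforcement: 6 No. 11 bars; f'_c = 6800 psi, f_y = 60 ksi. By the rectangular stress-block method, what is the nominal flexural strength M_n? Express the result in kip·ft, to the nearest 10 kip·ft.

A_s = 6 × 1.56 = 9.36 in².
T = A_s f_y = 9.36 × 60 = 561.6 kips.
a = T/(0.85 f'_c b) = 561.6/(0.85 × 6.8 × 22.5) = 4.318 in.
M_n = T(d − a/2) = 561.6 × (31.8 − 2.159) = 16646.4 kip·in = 16646.4/12 = 1387.20 kip·ft.

M_n ≈ 1390 kip·ft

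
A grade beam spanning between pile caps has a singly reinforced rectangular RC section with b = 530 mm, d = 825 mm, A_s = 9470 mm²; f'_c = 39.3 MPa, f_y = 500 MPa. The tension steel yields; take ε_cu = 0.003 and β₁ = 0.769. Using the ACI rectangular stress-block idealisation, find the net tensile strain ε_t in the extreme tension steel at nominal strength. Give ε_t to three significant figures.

a = A_s f_y/(0.85 f'_c b) = 267.44 mm.
β₁ = 0.769, so c = a/β₁ = 267.44/0.769 = 347.78 mm.
From the linear strain diagram with ε_cu = 0.003: ε_t = 0.003 (d − c)/c = 0.003 × (825 − 347.78)/347.78 = 0.00412.
ε_t is between 0.004 and 0.005 — transition zone.

ε_t ≈ 0.00412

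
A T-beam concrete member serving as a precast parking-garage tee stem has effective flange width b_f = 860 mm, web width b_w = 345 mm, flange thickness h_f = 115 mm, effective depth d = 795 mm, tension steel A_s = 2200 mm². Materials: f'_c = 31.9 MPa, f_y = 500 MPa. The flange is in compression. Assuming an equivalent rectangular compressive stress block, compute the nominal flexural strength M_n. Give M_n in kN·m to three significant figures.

M_n ≈ 849 kN·m

Tension: T = A_s f_y = 2200 × 500 = 1100000 N.
Try a within the flange: a = T/(0.85 f'_c b_f) = 1100000/(0.85 × 31.9 × 860) = 47.17 mm.
Since a = 47.17 ≤ h_f = 115 mm, the stress block lies entirely in the flange; analyse as a rectangular beam of width b_f.
M_n = T(d − a/2) = 1100000 × (795 − 23.585) = 848.56 × 10⁶ N·mm.
M_n = 848.56 kN·m.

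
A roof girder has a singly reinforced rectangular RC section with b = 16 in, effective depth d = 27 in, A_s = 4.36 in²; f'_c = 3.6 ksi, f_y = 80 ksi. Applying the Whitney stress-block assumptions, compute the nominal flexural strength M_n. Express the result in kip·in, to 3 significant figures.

M_n ≈ 8180 kip·in

T = A_s f_y = 4.36 × 80 = 348.8 kips.
a = T/(0.85 f'_c b) = 348.8/(0.85 × 3.6 × 16) = 7.124 in.
M_n = T(d − a/2) = 348.8 × (27 − 3.562) = 8175.2 kip·in.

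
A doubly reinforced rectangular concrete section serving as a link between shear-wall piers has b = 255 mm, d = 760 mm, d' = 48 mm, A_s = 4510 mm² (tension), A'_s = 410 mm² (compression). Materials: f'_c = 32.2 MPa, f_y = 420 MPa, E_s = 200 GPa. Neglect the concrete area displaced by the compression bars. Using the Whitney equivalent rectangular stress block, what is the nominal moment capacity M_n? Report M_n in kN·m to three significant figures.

M_n ≈ 1220 kN·m

Assume both tension and compression steel yield.
Net tension couple steel: A_s − A'_s = 4100 mm².
a = (A_s − A'_s) f_y / (0.85 f'_c b) = 1722000/(0.85 × 32.2 × 255) = 246.73 mm.
c = a/β₁ = 246.73/0.82 = 300.89 mm; ε'_s = 0.003(c − d')/c = 0.0025 ≥ f_y/E_s = 0.0021, so compression steel does yield.
M_n = (A_s − A'_s) f_y (d − a/2) + A'_s f_y (d − d') = [1722000 × (760 − 123.365) + 172200 × (760 − 48)] × 10⁻⁶ = 1096.29 + 122.61 = 1218.90 kN·m.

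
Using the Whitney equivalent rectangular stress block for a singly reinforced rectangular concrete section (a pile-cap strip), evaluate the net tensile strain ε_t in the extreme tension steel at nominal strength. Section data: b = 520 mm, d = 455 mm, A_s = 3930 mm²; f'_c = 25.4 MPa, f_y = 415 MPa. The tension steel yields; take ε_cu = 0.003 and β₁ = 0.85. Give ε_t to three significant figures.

a = A_s f_y/(0.85 f'_c b) = 145.27 mm.
β₁ = 0.85, so c = a/β₁ = 145.27/0.85 = 170.91 mm.
From the linear strain diagram with ε_cu = 0.003: ε_t = 0.003 (d − c)/c = 0.003 × (455 − 170.91)/170.91 = 0.00499.
ε_t is between 0.004 and 0.005 — transition zone.

ε_t ≈ 0.00499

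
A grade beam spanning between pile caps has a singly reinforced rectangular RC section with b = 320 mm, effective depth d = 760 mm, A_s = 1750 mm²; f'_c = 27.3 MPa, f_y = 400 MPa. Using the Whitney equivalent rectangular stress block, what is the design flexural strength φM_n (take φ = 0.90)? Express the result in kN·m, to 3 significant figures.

T = A_s f_y = 1750 × 400 = 700000 N = 700 kN.
From C = T: a = T/(0.85 f'_c b) = 700000/(0.85 × 27.3 × 320) = 94.27 mm.
M_n = T(d − a/2) = 700 kN × (760 − 47.135) mm = 499.01 kN·m.
φM_n = 0.90 × 499.01 = 449.11 kN·m.

φM_n ≈ 449 kN·m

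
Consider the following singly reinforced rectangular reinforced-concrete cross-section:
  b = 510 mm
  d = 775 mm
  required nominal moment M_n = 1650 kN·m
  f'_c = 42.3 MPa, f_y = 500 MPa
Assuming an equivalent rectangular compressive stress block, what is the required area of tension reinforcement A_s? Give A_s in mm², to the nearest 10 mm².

With M_n = 0.85 f'_c a b (d − a/2), solve the quadratic for a:
a = d − √(d² − 2M_n/(0.85 f'_c b)) = 775 − √(775² − 2 × 1650×10⁶/(0.85 × 42.3 × 510)) = 126.42 mm.
A_s = 0.85 f'_c a b / f_y = 0.85 × 42.3 × 126.42 × 510 / 500 = 4636.3 mm².

A_s ≈ 4640 mm²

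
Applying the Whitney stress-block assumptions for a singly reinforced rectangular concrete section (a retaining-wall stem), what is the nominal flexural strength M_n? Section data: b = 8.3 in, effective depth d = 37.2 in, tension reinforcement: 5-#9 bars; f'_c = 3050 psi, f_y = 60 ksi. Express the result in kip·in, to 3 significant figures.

A_s = 5 × 1 = 5 in².
T = A_s f_y = 5 × 60 = 300 kips.
a = T/(0.85 f'_c b) = 300/(0.85 × 3.05 × 8.3) = 13.942 in.
M_n = T(d − a/2) = 300 × (37.2 − 6.971) = 9068.7 kip·in.

M_n ≈ 9070 kip·in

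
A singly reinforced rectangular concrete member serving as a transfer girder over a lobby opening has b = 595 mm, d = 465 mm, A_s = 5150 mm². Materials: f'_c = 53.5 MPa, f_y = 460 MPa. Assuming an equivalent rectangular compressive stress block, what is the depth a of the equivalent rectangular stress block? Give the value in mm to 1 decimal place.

T = A_s f_y = 5150 × 460 = 2369000 N = 2369 kN.
Setting C = 0.85 f'_c a b equal to T: a = 2369000/(0.85 × 53.5 × 595) = 87.6 mm.

a ≈ 87.6 mm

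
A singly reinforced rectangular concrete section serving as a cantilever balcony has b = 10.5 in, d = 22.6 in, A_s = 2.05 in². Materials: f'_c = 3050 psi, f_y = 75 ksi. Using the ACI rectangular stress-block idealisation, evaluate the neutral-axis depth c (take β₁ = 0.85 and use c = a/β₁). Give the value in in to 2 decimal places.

T = A_s f_y = 2.05 × 75 = 153.75 kips.
a = T/(0.85 f'_c b) = 153.75/(0.85 × 3.05 × 10.5) = 5.6482 in.
With β₁ = 0.85, c = a/β₁ = 5.6482/0.85 = 6.64 in.

c ≈ 6.64 in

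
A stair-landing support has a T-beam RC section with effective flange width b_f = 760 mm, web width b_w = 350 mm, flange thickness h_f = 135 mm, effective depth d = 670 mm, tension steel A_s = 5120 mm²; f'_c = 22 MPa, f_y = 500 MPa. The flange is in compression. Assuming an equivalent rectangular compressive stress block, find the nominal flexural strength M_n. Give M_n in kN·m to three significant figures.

M_n ≈ 1470 kN·m

Tension: T = A_s f_y = 5120 × 500 = 2560000 N.
Try a within the flange: a = T/(0.85 f'_c b_f) = 2560000/(0.85 × 22 × 760) = 180.13 mm.
a = 180.13 > h_f = 135 mm: the block extends into the web. Split into flange-overhang and web parts.
C_f = 0.85 f'_c (b_f − b_w) h_f = 0.85 × 22 × (760 − 350) × 135 = 1035045 N.
Remaining web compression depth: a_w = (T − C_f)/(0.85 f'_c b_w) = (2560000 − 1035045)/(0.85 × 22 × 350) = 233.00 mm.
M_n = C_f(d − h_f/2) + (T − C_f)(d − a_w/2) = 1035045 × (670 − 67.5) + 1524955 × (670 − 116.5) = 623.61 + 844.06 = 1467.67 × 10⁶ N·mm.
M_n = 1467.67 kN·m.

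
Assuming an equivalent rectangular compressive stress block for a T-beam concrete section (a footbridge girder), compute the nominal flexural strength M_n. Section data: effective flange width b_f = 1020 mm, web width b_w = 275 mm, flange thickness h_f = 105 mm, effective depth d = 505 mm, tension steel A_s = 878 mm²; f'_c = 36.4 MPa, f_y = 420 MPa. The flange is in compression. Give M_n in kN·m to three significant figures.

Tension: T = A_s f_y = 878 × 420 = 368760 N.
Try a within the flange: a = T/(0.85 f'_c b_f) = 368760/(0.85 × 36.4 × 1020) = 11.68 mm.
Since a = 11.68 ≤ h_f = 105 mm, the stress block lies entirely in the flange; analyse as a rectangular beam of width b_f.
M_n = T(d − a/2) = 368760 × (505 − 5.84) = 184.07 × 10⁶ N·mm.
M_n = 184.07 kN·m.

M_n ≈ 184 kN·m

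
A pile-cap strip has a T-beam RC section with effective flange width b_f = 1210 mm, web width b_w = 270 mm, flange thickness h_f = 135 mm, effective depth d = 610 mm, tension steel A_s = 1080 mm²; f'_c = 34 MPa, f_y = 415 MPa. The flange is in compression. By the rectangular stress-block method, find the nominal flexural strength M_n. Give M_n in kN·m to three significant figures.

M_n ≈ 271 kN·m

Tension: T = A_s f_y = 1080 × 415 = 448200 N.
Try a within the flange: a = T/(0.85 f'_c b_f) = 448200/(0.85 × 34 × 1210) = 12.82 mm.
Since a = 12.82 ≤ h_f = 135 mm, the stress block lies entirely in the flange; analyse as a rectangular beam of width b_f.
M_n = T(d − a/2) = 448200 × (610 − 6.41) = 270.53 × 10⁶ N·mm.
M_n = 270.53 kN·m.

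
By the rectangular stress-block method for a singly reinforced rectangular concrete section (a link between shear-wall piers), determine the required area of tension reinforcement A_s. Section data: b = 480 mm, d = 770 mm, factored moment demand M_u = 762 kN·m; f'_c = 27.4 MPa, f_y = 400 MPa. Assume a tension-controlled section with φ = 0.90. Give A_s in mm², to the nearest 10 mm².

A_s ≈ 2950 mm²

M_n = M_u/φ = 762/0.90 = 846.667 kN·m.
With M_n = 0.85 f'_c a b (d − a/2), solve the quadratic for a:
a = d − √(d² − 2M_n/(0.85 f'_c b)) = 770 − √(770² − 2 × 846.667×10⁶/(0.85 × 27.4 × 480)) = 105.60 mm.
A_s = 0.85 f'_c a b / f_y = 0.85 × 27.4 × 105.60 × 480 / 400 = 2951.3 mm².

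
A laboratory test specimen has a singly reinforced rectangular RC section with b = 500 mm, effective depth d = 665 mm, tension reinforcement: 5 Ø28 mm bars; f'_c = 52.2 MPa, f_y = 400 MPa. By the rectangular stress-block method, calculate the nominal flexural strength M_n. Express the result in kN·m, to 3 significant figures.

M_n ≈ 785 kN·m

A_s = 5 × 616 = 3080 mm².
T = A_s f_y = 3080 × 400 = 1232000 N = 1232 kN.
From C = T: a = T/(0.85 f'_c b) = 1232000/(0.85 × 52.2 × 500) = 55.53 mm.
M_n = T(d − a/2) = 1232 kN × (665 − 27.765) mm = 785.07 kN·m.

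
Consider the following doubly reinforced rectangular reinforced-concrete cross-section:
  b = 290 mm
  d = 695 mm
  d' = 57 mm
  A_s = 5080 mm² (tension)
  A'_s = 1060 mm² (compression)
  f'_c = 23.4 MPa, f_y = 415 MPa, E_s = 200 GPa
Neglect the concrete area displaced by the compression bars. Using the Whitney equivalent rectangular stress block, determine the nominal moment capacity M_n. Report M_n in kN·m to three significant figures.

M_n ≈ 1200 kN·m

Assume both tension and compression steel yield.
Net tension couple steel: A_s − A'_s = 4020 mm².
a = (A_s − A'_s) f_y / (0.85 f'_c b) = 1668300/(0.85 × 23.4 × 290) = 289.23 mm.
c = a/β₁ = 289.23/0.85 = 340.27 mm; ε'_s = 0.003(c − d')/c = 0.0025 ≥ f_y/E_s = 0.0021, so compression steel does yield.
M_n = (A_s − A'_s) f_y (d − a/2) + A'_s f_y (d − d') = [1668300 × (695 − 144.615) + 439900 × (695 − 57)] × 10⁻⁶ = 918.21 + 280.66 = 1198.87 kN·m.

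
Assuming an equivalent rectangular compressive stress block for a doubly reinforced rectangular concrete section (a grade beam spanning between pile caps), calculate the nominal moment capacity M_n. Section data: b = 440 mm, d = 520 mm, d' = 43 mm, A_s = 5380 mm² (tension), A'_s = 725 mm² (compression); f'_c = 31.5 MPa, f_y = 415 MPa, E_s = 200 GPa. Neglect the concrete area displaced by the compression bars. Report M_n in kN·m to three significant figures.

Assume both tension and compression steel yield.
Net tension couple steel: A_s − A'_s = 4655 mm².
a = (A_s − A'_s) f_y / (0.85 f'_c b) = 1931825/(0.85 × 31.5 × 440) = 163.98 mm.
c = a/β₁ = 163.98/0.825 = 198.76 mm; ε'_s = 0.003(c − d')/c = 0.0024 ≥ f_y/E_s = 0.0021, so compression steel does yield.
M_n = (A_s − A'_s) f_y (d − a/2) + A'_s f_y (d − d') = [1931825 × (520 − 81.99) + 300875 × (520 − 43)] × 10⁻⁶ = 846.16 + 143.52 = 989.68 kN·m.

M_n ≈ 990 kN·m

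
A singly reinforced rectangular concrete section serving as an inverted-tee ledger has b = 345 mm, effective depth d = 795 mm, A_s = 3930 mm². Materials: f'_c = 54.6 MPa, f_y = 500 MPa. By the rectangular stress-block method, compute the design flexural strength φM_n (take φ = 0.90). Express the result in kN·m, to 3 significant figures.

T = A_s f_y = 3930 × 500 = 1965000 N = 1965 kN.
From C = T: a = T/(0.85 f'_c b) = 1965000/(0.85 × 54.6 × 345) = 122.72 mm.
M_n = T(d − a/2) = 1965 kN × (795 − 61.36) mm = 1441.60 kN·m.
φM_n = 0.90 × 1441.60 = 1297.44 kN·m.

φM_n ≈ 1300 kN·m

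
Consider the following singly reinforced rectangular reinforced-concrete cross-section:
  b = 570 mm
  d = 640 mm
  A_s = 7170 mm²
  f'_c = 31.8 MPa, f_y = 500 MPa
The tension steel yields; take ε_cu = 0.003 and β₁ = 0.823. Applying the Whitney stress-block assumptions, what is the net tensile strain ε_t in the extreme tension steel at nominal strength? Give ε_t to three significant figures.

a = A_s f_y/(0.85 f'_c b) = 232.68 mm.
β₁ = 0.823, so c = a/β₁ = 232.68/0.823 = 282.72 mm.
From the linear strain diagram with ε_cu = 0.003: ε_t = 0.003 (d − c)/c = 0.003 × (640 − 282.72)/282.72 = 0.00379.
ε_t < 0.004 — the section is over-reinforced for flexure under ACI limits.

ε_t ≈ 0.00379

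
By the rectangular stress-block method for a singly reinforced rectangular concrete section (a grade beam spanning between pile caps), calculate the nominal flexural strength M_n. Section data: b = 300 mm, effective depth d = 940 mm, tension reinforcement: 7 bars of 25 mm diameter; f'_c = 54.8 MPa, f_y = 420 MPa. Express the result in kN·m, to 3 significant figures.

M_n ≈ 1280 kN·m

A_s = 7 × 491 = 3437 mm².
T = A_s f_y = 3437 × 420 = 1443540 N = 1443.54 kN.
From C = T: a = T/(0.85 f'_c b) = 1443540/(0.85 × 54.8 × 300) = 103.30 mm.
M_n = T(d − a/2) = 1443.54 kN × (940 − 51.65) mm = 1282.37 kN·m.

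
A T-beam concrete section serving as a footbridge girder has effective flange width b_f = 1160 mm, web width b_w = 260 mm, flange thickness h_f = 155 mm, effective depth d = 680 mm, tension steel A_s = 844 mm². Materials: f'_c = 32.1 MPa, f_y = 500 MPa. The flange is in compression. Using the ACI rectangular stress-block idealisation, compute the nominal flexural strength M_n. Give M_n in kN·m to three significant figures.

Tension: T = A_s f_y = 844 × 500 = 422000 N.
Try a within the flange: a = T/(0.85 f'_c b_f) = 422000/(0.85 × 32.1 × 1160) = 13.33 mm.
Since a = 13.33 ≤ h_f = 155 mm, the stress block lies entirely in the flange; analyse as a rectangular beam of width b_f.
M_n = T(d − a/2) = 422000 × (680 − 6.665) = 284.15 × 10⁶ N·mm.
M_n = 284.15 kN·m.

M_n ≈ 284 kN·m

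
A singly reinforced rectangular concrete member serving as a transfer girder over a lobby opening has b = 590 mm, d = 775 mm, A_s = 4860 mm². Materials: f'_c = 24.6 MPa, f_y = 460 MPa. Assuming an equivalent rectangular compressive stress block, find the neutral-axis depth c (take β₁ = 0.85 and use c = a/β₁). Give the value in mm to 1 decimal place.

T = A_s f_y = 4860 × 460 = 2235600 N = 2235.6 kN.
Setting C = 0.85 f'_c a b equal to T: a = 2235600/(0.85 × 24.6 × 590) = 181.212 mm.
With β₁ = 0.85, c = a/β₁ = 181.212/0.85 = 213.2 mm.

c ≈ 213.2 mm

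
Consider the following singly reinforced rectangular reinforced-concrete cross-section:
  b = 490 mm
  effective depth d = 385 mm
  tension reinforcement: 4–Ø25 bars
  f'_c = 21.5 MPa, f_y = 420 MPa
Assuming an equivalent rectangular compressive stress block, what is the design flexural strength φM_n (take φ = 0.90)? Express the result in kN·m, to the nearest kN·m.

A_s = 4 × 491 = 1964 mm².
T = A_s f_y = 1964 × 420 = 824880 N = 824.88 kN.
From C = T: a = T/(0.85 f'_c b) = 824880/(0.85 × 21.5 × 490) = 92.12 mm.
M_n = T(d − a/2) = 824.88 kN × (385 − 46.06) mm = 279.58 kN·m.
φM_n = 0.90 × 279.58 = 251.62 kN·m.

φM_n ≈ 252 kN·m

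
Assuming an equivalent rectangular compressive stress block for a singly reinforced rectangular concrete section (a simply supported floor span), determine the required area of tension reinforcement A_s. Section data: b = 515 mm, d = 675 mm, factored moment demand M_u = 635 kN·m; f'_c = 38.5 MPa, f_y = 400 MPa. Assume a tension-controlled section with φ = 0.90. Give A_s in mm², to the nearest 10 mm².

A_s ≈ 2750 mm²

M_n = M_u/φ = 635/0.90 = 705.556 kN·m.
With M_n = 0.85 f'_c a b (d − a/2), solve the quadratic for a:
a = d − √(d² − 2M_n/(0.85 f'_c b)) = 675 − √(675² − 2 × 705.556×10⁶/(0.85 × 38.5 × 515)) = 65.17 mm.
A_s = 0.85 f'_c a b / f_y = 0.85 × 38.5 × 65.17 × 515 / 400 = 2745.8 mm².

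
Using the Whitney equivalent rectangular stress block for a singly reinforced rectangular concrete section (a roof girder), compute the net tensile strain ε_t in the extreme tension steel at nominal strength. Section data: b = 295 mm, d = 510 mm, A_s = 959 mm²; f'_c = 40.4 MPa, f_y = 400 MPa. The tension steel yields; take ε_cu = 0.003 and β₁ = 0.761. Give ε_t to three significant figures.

a = A_s f_y/(0.85 f'_c b) = 37.87 mm.
β₁ = 0.761, so c = a/β₁ = 37.87/0.761 = 49.76 mm.
From the linear strain diagram with ε_cu = 0.003: ε_t = 0.003 (d − c)/c = 0.003 × (510 − 49.76)/49.76 = 0.0277.
Since ε_t ≥ 0.005, the section is tension-controlled.

ε_t ≈ 0.0277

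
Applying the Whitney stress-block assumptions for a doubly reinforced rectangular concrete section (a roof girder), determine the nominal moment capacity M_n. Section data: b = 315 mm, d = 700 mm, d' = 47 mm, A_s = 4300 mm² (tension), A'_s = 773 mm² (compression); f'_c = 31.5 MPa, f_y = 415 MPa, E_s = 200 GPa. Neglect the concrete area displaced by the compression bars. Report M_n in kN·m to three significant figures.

Assume both tension and compression steel yield.
Net tension couple steel: A_s − A'_s = 3527 mm².
a = (A_s − A'_s) f_y / (0.85 f'_c b) = 1463705/(0.85 × 31.5 × 315) = 173.55 mm.
c = a/β₁ = 173.55/0.825 = 210.36 mm; ε'_s = 0.003(c − d')/c = 0.0023 ≥ f_y/E_s = 0.0021, so compression steel does yield.
M_n = (A_s − A'_s) f_y (d − a/2) + A'_s f_y (d − d') = [1463705 × (700 − 86.775) + 320795 × (700 − 47)] × 10⁻⁶ = 897.58 + 209.48 = 1107.06 kN·m.

M_n ≈ 1110 kN·m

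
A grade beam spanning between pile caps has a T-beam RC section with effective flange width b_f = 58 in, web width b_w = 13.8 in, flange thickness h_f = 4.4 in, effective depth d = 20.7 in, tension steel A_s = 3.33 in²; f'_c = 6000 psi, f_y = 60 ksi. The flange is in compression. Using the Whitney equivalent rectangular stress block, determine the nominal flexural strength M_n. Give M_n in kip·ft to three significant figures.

M_n ≈ 339 kip·ft

Tension: T = A_s f_y = 3.33 × 60 = 199.8 kips.
Try a within the flange: a = T/(0.85 f'_c b_f) = 199.8/(0.85 × 6 × 58) = 0.675 in.
Since a = 0.675 ≤ h_f = 4.4 in, the stress block lies entirely in the flange; analyse as a rectangular beam of width b_f.
M_n = T(d − a/2) = 199.8 × (20.7 − 0.3375) = 4068.4 kip·in.
M_n = 4068.4/12 = 339.03 kip·ft.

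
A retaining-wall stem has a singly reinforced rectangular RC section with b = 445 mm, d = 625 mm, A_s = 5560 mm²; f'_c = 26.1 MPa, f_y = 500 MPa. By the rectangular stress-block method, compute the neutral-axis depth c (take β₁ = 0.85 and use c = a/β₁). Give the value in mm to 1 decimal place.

c ≈ 331.3 mm

T = A_s f_y = 5560 × 500 = 2780000 N = 2780 kN.
Setting C = 0.85 f'_c a b equal to T: a = 2780000/(0.85 × 26.1 × 445) = 281.595 mm.
With β₁ = 0.85, c = a/β₁ = 281.595/0.85 = 331.3 mm.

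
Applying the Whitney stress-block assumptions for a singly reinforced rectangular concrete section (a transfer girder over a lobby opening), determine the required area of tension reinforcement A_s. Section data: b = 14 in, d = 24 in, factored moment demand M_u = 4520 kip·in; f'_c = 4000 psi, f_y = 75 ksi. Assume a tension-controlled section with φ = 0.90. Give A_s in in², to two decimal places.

A_s ≈ 3.11 in²

M_n = M_u/φ = 4520/0.90 = 5022.22 kip·in.
From M_n = 0.85 f'_c a b (d − a/2):
a = d − √(d² − 2M_n/(0.85 f'_c b)) = 24 − √(24² − 2 × 5022.22/(0.85 × 4 × 14)) = 4.895 in.
A_s = 0.85 f'_c a b / f_y = 0.85 × 4 × 4.895 × 14 / 75 = 3.107 in².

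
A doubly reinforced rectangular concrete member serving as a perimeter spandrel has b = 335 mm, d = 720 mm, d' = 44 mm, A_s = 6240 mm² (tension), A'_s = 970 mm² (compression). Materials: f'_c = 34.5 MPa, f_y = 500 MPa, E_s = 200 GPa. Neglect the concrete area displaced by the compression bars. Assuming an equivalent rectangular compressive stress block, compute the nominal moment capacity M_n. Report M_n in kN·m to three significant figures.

Assume both tension and compression steel yield.
Net tension couple steel: A_s − A'_s = 5270 mm².
a = (A_s − A'_s) f_y / (0.85 f'_c b) = 2635000/(0.85 × 34.5 × 335) = 268.22 mm.
c = a/β₁ = 268.22/0.804 = 333.61 mm; ε'_s = 0.003(c − d')/c = 0.0026 ≥ f_y/E_s = 0.0025, so compression steel does yield.
M_n = (A_s − A'_s) f_y (d − a/2) + A'_s f_y (d − d') = [2635000 × (720 − 134.11) + 485000 × (720 − 44)] × 10⁻⁶ = 1543.82 + 327.86 = 1871.68 kN·m.

M_n ≈ 1870 kN·m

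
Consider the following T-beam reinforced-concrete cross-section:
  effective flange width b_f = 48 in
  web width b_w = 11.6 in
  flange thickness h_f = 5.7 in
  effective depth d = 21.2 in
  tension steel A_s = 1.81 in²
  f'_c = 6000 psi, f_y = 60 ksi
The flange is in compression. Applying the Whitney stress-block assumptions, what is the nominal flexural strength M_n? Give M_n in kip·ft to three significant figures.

M_n ≈ 190 kip·ft

Tension: T = A_s f_y = 1.81 × 60 = 108.6 kips.
Try a within the flange: a = T/(0.85 f'_c b_f) = 108.6/(0.85 × 6 × 48) = 0.444 in.
Since a = 0.444 ≤ h_f = 5.7 in, the stress block lies entirely in the flange; analyse as a rectangular beam of width b_f.
M_n = T(d − a/2) = 108.6 × (21.2 − 0.222) = 2278.2 kip·in.
M_n = 2278.2/12 = 189.85 kip·ft.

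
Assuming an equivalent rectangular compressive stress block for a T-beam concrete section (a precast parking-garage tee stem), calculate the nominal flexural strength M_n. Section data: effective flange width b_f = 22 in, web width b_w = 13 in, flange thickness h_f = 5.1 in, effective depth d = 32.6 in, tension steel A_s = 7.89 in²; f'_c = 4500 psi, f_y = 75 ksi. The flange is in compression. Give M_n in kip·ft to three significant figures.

M_n ≈ 1430 kip·ft

Tension: T = A_s f_y = 7.89 × 75 = 591.75 kips.
Try a within the flange: a = T/(0.85 f'_c b_f) = 591.75/(0.85 × 4.5 × 22) = 7.032 in.
a = 7.032 > h_f = 5.1 in: the block extends into the web. Split into flange-overhang and web parts.
C_f = 0.85 f'_c (b_f − b_w) h_f = 0.85 × 4.5 × (22 − 13) × 5.1 = 175.6 kips.
Remaining web compression depth: a_w = (T − C_f)/(0.85 f'_c b_w) = (591.75 − 175.6)/(0.85 × 4.5 × 13) = 8.369 in.
M_n = C_f(d − h_f/2) + (T − C_f)(d − a_w/2) = 175.6 × (32.6 − 2.55) + 416.15 × (32.6 − 4.1845) = 5276.8 + 11825.1 = 17101.9 kip·in.
M_n = 17101.9/12 = 1425.16 kip·ft.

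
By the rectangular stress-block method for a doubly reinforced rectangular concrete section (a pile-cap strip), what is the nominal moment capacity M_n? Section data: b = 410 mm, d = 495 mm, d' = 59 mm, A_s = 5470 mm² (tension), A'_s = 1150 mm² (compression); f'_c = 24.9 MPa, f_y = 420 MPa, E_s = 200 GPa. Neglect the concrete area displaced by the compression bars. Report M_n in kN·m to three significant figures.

M_n ≈ 919 kN·m

Assume both tension and compression steel yield.
Net tension couple steel: A_s − A'_s = 4320 mm².
a = (A_s − A'_s) f_y / (0.85 f'_c b) = 1814400/(0.85 × 24.9 × 410) = 209.09 mm.
c = a/β₁ = 209.09/0.85 = 245.99 mm; ε'_s = 0.003(c − d')/c = 0.0023 ≥ f_y/E_s = 0.0021, so compression steel does yield.
M_n = (A_s − A'_s) f_y (d − a/2) + A'_s f_y (d − d') = [1814400 × (495 − 104.545) + 483000 × (495 − 59)] × 10⁻⁶ = 708.44 + 210.59 = 919.03 kN·m.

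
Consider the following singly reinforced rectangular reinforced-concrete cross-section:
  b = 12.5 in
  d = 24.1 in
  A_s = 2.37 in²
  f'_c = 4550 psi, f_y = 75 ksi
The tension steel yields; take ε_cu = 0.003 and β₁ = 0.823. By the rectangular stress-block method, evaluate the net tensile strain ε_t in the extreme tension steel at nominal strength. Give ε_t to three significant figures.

a = A_s f_y/(0.85 f'_c b) = 3.677 in.
β₁ = 0.823, so c = a/β₁ = 3.677/0.823 = 4.468 in.
From the linear strain diagram with ε_cu = 0.003: ε_t = 0.003 (d − c)/c = 0.003 × (24.1 − 4.468)/4.468 = 0.0132.
Since ε_t ≥ 0.005, the section is tension-controlled.

ε_t ≈ 0.0132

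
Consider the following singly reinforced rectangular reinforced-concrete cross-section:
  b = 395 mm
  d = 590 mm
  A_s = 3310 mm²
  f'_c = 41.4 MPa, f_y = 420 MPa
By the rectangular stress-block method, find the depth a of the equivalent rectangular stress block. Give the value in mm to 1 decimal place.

a ≈ 100.0 mm

T = A_s f_y = 3310 × 420 = 1390200 N = 1390.2 kN.
Setting C = 0.85 f'_c a b equal to T: a = 1390200/(0.85 × 41.4 × 395) = 100.0 mm.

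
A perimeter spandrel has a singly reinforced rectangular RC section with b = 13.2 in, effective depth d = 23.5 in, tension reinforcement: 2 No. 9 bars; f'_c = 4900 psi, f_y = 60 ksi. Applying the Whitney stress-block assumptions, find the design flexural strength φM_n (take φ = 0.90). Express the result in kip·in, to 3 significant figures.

A_s = 2 × 1 = 2 in².
T = A_s f_y = 2 × 60 = 120 kips.
a = T/(0.85 f'_c b) = 120/(0.85 × 4.9 × 13.2) = 2.183 in.
M_n = T(d − a/2) = 120 × (23.5 − 1.0915) = 2689.0 kip·in.
φM_n = 0.90 × 2689.0 = 2420.1 kip·in.

φM_n ≈ 2420 kip·in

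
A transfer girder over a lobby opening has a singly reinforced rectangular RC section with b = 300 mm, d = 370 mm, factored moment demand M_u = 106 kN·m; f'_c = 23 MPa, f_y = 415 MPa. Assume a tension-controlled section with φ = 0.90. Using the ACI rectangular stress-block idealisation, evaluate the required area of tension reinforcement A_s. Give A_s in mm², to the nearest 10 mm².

A_s ≈ 830 mm²

M_n = M_u/φ = 106/0.90 = 117.778 kN·m.
With M_n = 0.85 f'_c a b (d − a/2), solve the quadratic for a:
a = d − √(d² − 2M_n/(0.85 f'_c b)) = 370 − √(370² − 2 × 117.778×10⁶/(0.85 × 23 × 300)) = 58.97 mm.
A_s = 0.85 f'_c a b / f_y = 0.85 × 23 × 58.97 × 300 / 415 = 833.4 mm².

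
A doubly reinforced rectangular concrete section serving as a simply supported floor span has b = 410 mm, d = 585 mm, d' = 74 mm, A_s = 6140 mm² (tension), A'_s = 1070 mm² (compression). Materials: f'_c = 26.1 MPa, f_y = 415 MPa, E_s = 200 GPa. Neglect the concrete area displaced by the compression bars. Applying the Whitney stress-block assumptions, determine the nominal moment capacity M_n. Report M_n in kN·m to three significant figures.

Assume both tension and compression steel yield.
Net tension couple steel: A_s − A'_s = 5070 mm².
a = (A_s − A'_s) f_y / (0.85 f'_c b) = 2104050/(0.85 × 26.1 × 410) = 231.32 mm.
c = a/β₁ = 231.32/0.85 = 272.14 mm; ε'_s = 0.003(c − d')/c = 0.0022 ≥ f_y/E_s = 0.0021, so compression steel does yield.
M_n = (A_s − A'_s) f_y (d − a/2) + A'_s f_y (d − d') = [2104050 × (585 − 115.66) + 444050 × (585 − 74)] × 10⁻⁶ = 987.51 + 226.91 = 1214.42 kN·m.

M_n ≈ 1210 kN·m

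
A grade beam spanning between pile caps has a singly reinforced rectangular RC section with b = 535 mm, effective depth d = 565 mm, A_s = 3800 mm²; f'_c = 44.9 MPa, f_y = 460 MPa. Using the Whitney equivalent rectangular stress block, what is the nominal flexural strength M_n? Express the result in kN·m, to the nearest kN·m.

M_n ≈ 913 kN·m

T = A_s f_y = 3800 × 460 = 1748000 N = 1748 kN.
From C = T: a = T/(0.85 f'_c b) = 1748000/(0.85 × 44.9 × 535) = 85.61 mm.
M_n = T(d − a/2) = 1748 kN × (565 − 42.805) mm = 912.80 kN·m.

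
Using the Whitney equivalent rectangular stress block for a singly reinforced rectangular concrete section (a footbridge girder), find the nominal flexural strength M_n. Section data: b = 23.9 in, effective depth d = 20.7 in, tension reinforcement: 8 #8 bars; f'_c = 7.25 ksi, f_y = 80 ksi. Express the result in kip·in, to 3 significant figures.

A_s = 8 × 0.79 = 6.32 in².
T = A_s f_y = 6.32 × 80 = 505.6 kips.
a = T/(0.85 f'_c b) = 505.6/(0.85 × 7.25 × 23.9) = 3.433 in.
M_n = T(d − a/2) = 505.6 × (20.7 − 1.7165) = 9598.1 kip·in.

M_n ≈ 9600 kip·in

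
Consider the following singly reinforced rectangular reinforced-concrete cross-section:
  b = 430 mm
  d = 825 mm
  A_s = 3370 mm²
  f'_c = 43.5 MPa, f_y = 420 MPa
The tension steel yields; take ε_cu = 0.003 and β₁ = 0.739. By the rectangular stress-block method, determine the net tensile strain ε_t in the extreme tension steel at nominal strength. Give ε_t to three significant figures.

ε_t ≈ 0.0175

a = A_s f_y/(0.85 f'_c b) = 89.02 mm.
β₁ = 0.739, so c = a/β₁ = 89.02/0.739 = 120.46 mm.
From the linear strain diagram with ε_cu = 0.003: ε_t = 0.003 (d − c)/c = 0.003 × (825 − 120.46)/120.46 = 0.0175.
Since ε_t ≥ 0.005, the section is tension-controlled.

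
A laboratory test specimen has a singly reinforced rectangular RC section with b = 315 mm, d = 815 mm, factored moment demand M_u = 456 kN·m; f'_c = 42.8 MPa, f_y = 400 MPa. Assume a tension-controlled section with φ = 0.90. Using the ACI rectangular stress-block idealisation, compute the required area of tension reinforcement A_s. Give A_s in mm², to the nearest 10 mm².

A_s ≈ 1610 mm²

M_n = M_u/φ = 456/0.90 = 506.667 kN·m.
With M_n = 0.85 f'_c a b (d − a/2), solve the quadratic for a:
a = d − √(d² − 2M_n/(0.85 f'_c b)) = 815 − √(815² − 2 × 506.667×10⁶/(0.85 × 42.8 × 315)) = 56.19 mm.
A_s = 0.85 f'_c a b / f_y = 0.85 × 42.8 × 56.19 × 315 / 400 = 1609.8 mm².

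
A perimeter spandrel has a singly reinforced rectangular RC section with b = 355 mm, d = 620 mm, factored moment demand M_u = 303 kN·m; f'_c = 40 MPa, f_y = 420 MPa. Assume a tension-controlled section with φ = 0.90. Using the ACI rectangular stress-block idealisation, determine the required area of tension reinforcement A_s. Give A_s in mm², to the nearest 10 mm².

A_s ≈ 1340 mm²

M_n = M_u/φ = 303/0.90 = 336.667 kN·m.
With M_n = 0.85 f'_c a b (d − a/2), solve the quadratic for a:
a = d − √(d² − 2M_n/(0.85 f'_c b)) = 620 − √(620² − 2 × 336.667×10⁶/(0.85 × 40 × 355)) = 46.75 mm.
A_s = 0.85 f'_c a b / f_y = 0.85 × 40 × 46.75 × 355 / 420 = 1343.5 mm².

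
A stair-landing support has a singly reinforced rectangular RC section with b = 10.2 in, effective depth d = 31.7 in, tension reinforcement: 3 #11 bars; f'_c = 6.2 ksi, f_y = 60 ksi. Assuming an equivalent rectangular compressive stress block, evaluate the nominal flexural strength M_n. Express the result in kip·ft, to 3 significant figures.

A_s = 3 × 1.56 = 4.68 in².
T = A_s f_y = 4.68 × 60 = 280.8 kips.
a = T/(0.85 f'_c b) = 280.8/(0.85 × 6.2 × 10.2) = 5.224 in.
M_n = T(d − a/2) = 280.8 × (31.7 − 2.612) = 8167.9 kip·in = 8167.9/12 = 680.66 kip·ft.

M_n ≈ 681 kip·ft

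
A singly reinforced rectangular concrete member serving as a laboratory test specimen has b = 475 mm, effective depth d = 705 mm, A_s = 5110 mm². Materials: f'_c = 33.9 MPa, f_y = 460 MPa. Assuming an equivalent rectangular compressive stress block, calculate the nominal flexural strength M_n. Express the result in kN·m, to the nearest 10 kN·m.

M_n ≈ 1460 kN·m

T = A_s f_y = 5110 × 460 = 2350600 N = 2350.6 kN.
From C = T: a = T/(0.85 f'_c b) = 2350600/(0.85 × 33.9 × 475) = 171.74 mm.
M_n = T(d − a/2) = 2350.6 kN × (705 − 85.87) mm = 1455.33 kN·m.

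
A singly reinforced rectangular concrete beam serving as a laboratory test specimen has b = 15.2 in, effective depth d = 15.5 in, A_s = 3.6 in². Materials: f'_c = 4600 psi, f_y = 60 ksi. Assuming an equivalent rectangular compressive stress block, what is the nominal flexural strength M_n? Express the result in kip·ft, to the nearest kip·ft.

M_n ≈ 246 kip·ft

T = A_s f_y = 3.6 × 60 = 216 kips.
a = T/(0.85 f'_c b) = 216/(0.85 × 4.6 × 15.2) = 3.634 in.
M_n = T(d − a/2) = 216 × (15.5 − 1.817) = 2955.5 kip·in = 2955.5/12 = 246.29 kip·ft.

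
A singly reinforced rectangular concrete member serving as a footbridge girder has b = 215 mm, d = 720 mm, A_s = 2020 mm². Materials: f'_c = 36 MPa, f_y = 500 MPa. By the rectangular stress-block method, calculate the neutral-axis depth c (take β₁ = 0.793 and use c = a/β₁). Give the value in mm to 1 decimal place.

T = A_s f_y = 2020 × 500 = 1010000 N = 1010 kN.
Setting C = 0.85 f'_c a b equal to T: a = 1010000/(0.85 × 36 × 215) = 153.519 mm.
With β₁ = 0.793, c = a/β₁ = 153.519/0.793 = 193.6 mm.

c ≈ 193.6 mm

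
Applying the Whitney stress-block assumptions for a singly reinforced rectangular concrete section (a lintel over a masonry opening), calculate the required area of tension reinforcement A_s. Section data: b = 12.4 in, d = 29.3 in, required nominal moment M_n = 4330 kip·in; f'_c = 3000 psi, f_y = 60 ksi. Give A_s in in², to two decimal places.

A_s ≈ 2.70 in²

From M_n = 0.85 f'_c a b (d − a/2):
a = d − √(d² − 2M_n/(0.85 f'_c b)) = 29.3 − √(29.3² − 2 × 4330/(0.85 × 3 × 12.4)) = 5.121 in.
A_s = 0.85 f'_c a b / f_y = 0.85 × 3 × 5.121 × 12.4 / 60 = 2.699 in².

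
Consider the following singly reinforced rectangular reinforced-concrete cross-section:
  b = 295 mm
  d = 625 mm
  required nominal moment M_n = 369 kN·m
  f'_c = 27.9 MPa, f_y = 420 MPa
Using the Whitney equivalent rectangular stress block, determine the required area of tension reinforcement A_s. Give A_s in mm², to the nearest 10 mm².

With M_n = 0.85 f'_c a b (d − a/2), solve the quadratic for a:
a = d − √(d² − 2M_n/(0.85 f'_c b)) = 625 − √(625² − 2 × 369×10⁶/(0.85 × 27.9 × 295)) = 91.02 mm.
A_s = 0.85 f'_c a b / f_y = 0.85 × 27.9 × 91.02 × 295 / 420 = 1516.1 mm².

A_s ≈ 1520 mm²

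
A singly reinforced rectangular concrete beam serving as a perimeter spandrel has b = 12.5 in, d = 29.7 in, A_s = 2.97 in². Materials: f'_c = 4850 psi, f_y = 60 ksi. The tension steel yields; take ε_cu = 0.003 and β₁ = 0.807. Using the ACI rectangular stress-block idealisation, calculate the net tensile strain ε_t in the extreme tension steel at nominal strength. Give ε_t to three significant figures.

a = A_s f_y/(0.85 f'_c b) = 3.458 in.
β₁ = 0.807, so c = a/β₁ = 3.458/0.807 = 4.285 in.
From the linear strain diagram with ε_cu = 0.003: ε_t = 0.003 (d − c)/c = 0.003 × (29.7 − 4.285)/4.285 = 0.0178.
Since ε_t ≥ 0.005, the section is tension-controlled.

ε_t ≈ 0.0178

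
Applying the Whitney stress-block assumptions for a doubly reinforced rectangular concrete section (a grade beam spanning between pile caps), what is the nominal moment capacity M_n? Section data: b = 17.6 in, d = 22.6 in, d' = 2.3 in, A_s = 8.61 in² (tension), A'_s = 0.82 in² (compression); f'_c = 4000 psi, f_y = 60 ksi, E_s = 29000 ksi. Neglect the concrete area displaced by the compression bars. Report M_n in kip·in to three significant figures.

M_n ≈ 9740 kip·in

Assume both steels yield.
a = (A_s − A'_s) f_y/(0.85 f'_c b) = (8.61 − 0.82) × 60/(0.85 × 4 × 17.6) = 7.811 in.
c = a/β₁ = 7.811/0.85 = 9.189 in; ε'_s = 0.003(c − d')/c = 0.0022 ≥ ε_y = 0.0021, so the compression steel yields.
M_n = (A_s − A'_s) f_y (d − a/2) + A'_s f_y (d − d') = 467.4 × (22.6 − 3.9055) + 49.2 × (22.6 − 2.3) = 8737.8 + 998.8 = 9736.6 kip·in.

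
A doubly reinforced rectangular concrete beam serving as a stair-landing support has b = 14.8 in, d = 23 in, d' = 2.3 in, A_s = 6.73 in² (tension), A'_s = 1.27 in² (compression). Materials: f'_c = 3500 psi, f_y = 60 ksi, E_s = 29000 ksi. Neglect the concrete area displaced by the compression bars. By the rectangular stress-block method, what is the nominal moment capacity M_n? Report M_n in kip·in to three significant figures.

M_n ≈ 7890 kip·in

Assume both steels yield.
a = (A_s − A'_s) f_y/(0.85 f'_c b) = (6.73 − 1.27) × 60/(0.85 × 3.5 × 14.8) = 7.440 in.
c = a/β₁ = 7.440/0.85 = 8.753 in; ε'_s = 0.003(c − d')/c = 0.0022 ≥ ε_y = 0.0021, so the compression steel yields.
M_n = (A_s − A'_s) f_y (d − a/2) + A'_s f_y (d − d') = 327.6 × (23 − 3.72) + 76.2 × (23 − 2.3) = 6316.1 + 1577.3 = 7893.4 kip·in.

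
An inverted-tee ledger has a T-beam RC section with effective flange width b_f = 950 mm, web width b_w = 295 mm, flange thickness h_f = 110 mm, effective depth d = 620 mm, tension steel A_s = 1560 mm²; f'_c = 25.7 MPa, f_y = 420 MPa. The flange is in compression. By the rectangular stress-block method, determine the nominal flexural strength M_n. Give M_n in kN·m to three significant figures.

Tension: T = A_s f_y = 1560 × 420 = 655200 N.
Try a within the flange: a = T/(0.85 f'_c b_f) = 655200/(0.85 × 25.7 × 950) = 31.57 mm.
Since a = 31.57 ≤ h_f = 110 mm, the stress block lies entirely in the flange; analyse as a rectangular beam of width b_f.
M_n = T(d − a/2) = 655200 × (620 − 15.785) = 395.88 × 10⁶ N·mm.
M_n = 395.88 kN·m.

M_n ≈ 396 kN·m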